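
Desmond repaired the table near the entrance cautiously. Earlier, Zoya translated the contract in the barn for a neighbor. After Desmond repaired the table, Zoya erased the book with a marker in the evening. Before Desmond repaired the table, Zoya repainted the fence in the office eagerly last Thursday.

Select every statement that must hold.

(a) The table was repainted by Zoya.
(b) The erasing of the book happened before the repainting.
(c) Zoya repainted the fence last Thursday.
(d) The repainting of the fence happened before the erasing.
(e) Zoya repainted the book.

(a) Not entailed — Zoya repainted the fence, not the table; the table belongs to the repairing event.
(b) Not entailed — the narrative places the repainting before the erasing, not after.
(c) Entailed — this follows by dropping conjuncts from the repainting event's description.
(d) Entailed — the narrative places the repainting before the erasing.
(e) Not entailed — Zoya repainted the fence, not the book; the book belongs to the erasing event.

(c), (d)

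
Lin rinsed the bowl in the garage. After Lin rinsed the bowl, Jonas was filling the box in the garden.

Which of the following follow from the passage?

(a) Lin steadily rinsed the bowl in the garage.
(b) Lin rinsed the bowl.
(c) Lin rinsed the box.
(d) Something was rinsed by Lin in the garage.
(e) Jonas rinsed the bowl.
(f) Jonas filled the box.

(a) Not entailed — 'steadily' adds information not in the original event.
(b) Entailed — the original entails any weakening of itself; this just drops 'in the garage'.
(c) Not entailed — Lin rinsed the bowl, not the box; the box belongs to the filling event.
(d) Entailed — the original entails any weakening of itself; this just generalizes the patient.
(e) Not entailed — the passage has Lin rinsing the bowl, not Jonas.
(f) Not entailed — 'was filling' is progressive on an accomplishment; it does not entail the completed 'filled'.

(b), (d)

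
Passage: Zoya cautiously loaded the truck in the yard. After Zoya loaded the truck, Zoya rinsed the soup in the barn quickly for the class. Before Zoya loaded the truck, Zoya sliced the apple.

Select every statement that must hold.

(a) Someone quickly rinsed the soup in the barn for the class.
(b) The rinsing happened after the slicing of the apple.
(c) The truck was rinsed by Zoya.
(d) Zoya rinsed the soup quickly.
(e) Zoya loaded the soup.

(a) Entailed — this follows by dropping conjuncts from the rinsing event's description.
(b) Entailed — the narrative places the slicing before the rinsing.
(c) Not entailed — Zoya rinsed the soup, not the truck; the truck belongs to the loading event.
(d) Entailed — this follows by dropping conjuncts from the rinsing event's description.
(e) Not entailed — Zoya loaded the truck, not the soup; the soup belongs to the rinsing event.

(a), (b), (d)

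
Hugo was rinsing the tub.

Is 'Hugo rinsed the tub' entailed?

yes

'rinse' is atelic; if Hugo was rinsing the tub, then Hugo rinsed the tub (for some time).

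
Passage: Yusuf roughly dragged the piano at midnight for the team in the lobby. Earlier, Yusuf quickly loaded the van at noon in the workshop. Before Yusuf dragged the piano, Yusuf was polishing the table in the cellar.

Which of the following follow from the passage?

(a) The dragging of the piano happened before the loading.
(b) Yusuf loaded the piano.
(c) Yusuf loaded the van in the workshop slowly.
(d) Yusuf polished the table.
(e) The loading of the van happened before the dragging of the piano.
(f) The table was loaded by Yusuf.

(a) Not entailed — the narrative places the loading before the dragging, not after.
(b) Not entailed — Yusuf loaded the van, not the piano; the piano belongs to the dragging event.
(c) Not entailed — 'slowly' adds a manner not in (and inconsistent with) the original.
(d) Entailed — 'polish' is an activity; 'was polishing' entails that some polishing happened, so 'polished' holds.
(e) Entailed — the narrative places the loading before the dragging.
(f) Not entailed — Yusuf loaded the van, not the table; the table belongs to the polishing event.

(d), (e)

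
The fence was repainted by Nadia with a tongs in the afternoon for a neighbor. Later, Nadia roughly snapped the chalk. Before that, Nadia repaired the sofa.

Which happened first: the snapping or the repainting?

The connectives place the repainting before the snapping.

the repainting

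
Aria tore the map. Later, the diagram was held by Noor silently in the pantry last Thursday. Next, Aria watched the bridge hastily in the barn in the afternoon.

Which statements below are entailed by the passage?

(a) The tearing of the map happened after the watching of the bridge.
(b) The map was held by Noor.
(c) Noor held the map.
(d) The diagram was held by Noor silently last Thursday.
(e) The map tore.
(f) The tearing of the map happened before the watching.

(a) Not entailed — the narrative places the tearing before the watching, not after.
(b) Not entailed — Noor held the diagram, not the map; the map belongs to the tearing event.
(c) Not entailed — Noor held the diagram, not the map; the map belongs to the tearing event.
(d) Entailed — dropping 'in the pantry' leaves a sub-description the original still satisfies.
(e) Entailed — 'Aria tore the map' is causative; it entails the inchoative 'the map tore'.
(f) Entailed — the narrative places the tearing before the watching.

(d), (e), (f)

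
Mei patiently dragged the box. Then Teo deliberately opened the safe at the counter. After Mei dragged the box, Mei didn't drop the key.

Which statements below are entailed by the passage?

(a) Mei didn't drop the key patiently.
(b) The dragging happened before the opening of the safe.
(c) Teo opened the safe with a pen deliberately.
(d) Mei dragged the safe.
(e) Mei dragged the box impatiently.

(a), (b)

(a) Entailed — under negation, adding a further restriction is entailed: if no such dropping event occurred, none occurred patiently either.
(b) Entailed — the narrative places the dragging before the opening.
(c) Not entailed — 'with a pen' adds information not in the original event.
(d) Not entailed — Mei dragged the box, not the safe; the safe belongs to the opening event.
(e) Not entailed — 'impatiently' adds a manner not in (and inconsistent with) the original.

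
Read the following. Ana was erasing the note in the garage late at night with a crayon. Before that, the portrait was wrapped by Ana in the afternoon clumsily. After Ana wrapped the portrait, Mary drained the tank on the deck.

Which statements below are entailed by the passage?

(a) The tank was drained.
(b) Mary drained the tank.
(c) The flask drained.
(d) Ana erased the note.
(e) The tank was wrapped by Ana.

(a) Entailed — dropping 'on the deck' and generalizing the agent leaves a sub-description the original still satisfies.
(b) Entailed — this follows by dropping conjuncts from the draining event's description.
(c) Not entailed — the tank is what drained, not the flask.
(d) Not entailed — 'was erasing' is progressive on an accomplishment; it does not entail the completed 'erased'.
(e) Not entailed — Ana wrapped the portrait, not the tank; the tank belongs to the draining event.

(a), (b)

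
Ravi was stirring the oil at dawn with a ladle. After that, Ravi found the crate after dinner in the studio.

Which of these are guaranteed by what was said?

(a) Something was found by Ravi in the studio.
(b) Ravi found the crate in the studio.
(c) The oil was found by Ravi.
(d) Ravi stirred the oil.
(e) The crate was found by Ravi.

(a), (b), (d), (e)

(a) Entailed — every conjunct here is already in the original finding event.
(b) Entailed — this follows by dropping conjuncts from the finding event's description.
(c) Not entailed — Ravi found the crate, not the oil; the oil belongs to the stirring event.
(d) Entailed — 'stir' is an activity; 'was stirring' entails that some stirring happened, so 'stirred' holds.
(e) Entailed — the original entails any weakening of itself; this just drops 'in the studio', 'after dinner'.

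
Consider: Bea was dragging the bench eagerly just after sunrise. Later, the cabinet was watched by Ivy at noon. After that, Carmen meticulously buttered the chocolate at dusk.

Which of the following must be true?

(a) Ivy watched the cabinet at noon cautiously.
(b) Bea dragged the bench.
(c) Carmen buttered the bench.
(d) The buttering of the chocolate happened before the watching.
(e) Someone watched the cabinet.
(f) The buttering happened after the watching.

(b), (e), (f)

(a) Not entailed — 'cautiously' adds information not in the original event.
(b) Entailed — 'drag' is an activity; 'was dragging' entails that some dragging happened, so 'dragged' holds.
(c) Not entailed — Carmen buttered the chocolate, not the bench; the bench belongs to the dragging event.
(d) Not entailed — the narrative places the watching before the buttering, not after.
(e) Entailed — this follows by dropping conjuncts from the watching event's description.
(f) Entailed — the narrative places the watching before the buttering.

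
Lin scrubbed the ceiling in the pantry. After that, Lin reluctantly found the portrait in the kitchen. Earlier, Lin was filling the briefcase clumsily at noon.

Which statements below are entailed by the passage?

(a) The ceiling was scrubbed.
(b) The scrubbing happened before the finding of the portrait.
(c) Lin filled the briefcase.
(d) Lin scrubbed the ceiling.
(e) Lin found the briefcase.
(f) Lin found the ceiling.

(a), (b), (d)

(a) Entailed — every conjunct here is already in the original scrubbing event.
(b) Entailed — the narrative places the scrubbing before the finding.
(c) Not entailed — 'was filling' is progressive on an accomplishment; it does not entail the completed 'filled'.
(d) Entailed — dropping 'in the pantry' leaves a sub-description the original still satisfies.
(e) Not entailed — Lin found the portrait, not the briefcase; the briefcase belongs to the filling event.
(f) Not entailed — Lin found the portrait, not the ceiling; the ceiling belongs to the scrubbing event.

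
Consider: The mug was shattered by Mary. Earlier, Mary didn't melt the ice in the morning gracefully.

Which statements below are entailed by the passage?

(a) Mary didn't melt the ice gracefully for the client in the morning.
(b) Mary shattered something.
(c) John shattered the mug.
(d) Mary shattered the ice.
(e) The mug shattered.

(a), (b), (e)

(a) Entailed — under negation, adding a further restriction is entailed: if no such melting event occurred, none occurred for the client either.
(b) Entailed — every conjunct here is already in the original shattering event.
(c) Not entailed — the passage has Mary shattering the mug, not John.
(d) Not entailed — Mary shattered the mug, not the ice; the ice belongs to the melting event.
(e) Entailed — 'Mary shattered the mug' is causative; it entails the inchoative 'the mug shattered'.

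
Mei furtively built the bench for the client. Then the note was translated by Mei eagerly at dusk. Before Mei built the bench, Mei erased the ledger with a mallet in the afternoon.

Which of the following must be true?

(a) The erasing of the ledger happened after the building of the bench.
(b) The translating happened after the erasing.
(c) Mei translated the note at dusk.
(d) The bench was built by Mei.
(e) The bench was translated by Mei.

(b), (c), (d)

(a) Not entailed — the narrative places the erasing before the building, not after.
(b) Entailed — the narrative places the erasing before the translating.
(c) Entailed — every conjunct here is already in the original translating event.
(d) Entailed — this follows by dropping conjuncts from the building event's description.
(e) Not entailed — Mei translated the note, not the bench; the bench belongs to the building event.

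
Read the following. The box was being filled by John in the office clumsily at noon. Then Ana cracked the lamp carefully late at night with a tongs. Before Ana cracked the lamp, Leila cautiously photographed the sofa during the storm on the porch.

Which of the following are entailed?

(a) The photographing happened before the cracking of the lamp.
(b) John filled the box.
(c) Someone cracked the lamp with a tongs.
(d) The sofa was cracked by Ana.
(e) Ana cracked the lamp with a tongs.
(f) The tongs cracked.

(a) Entailed — the narrative places the photographing before the cracking.
(b) Not entailed — 'was filling' is progressive on an accomplishment; it does not entail the completed 'filled'.
(c) Entailed — dropping 'late at night', 'carefully' and generalizing the agent leaves a sub-description the original still satisfies.
(d) Not entailed — Ana cracked the lamp, not the sofa; the sofa belongs to the photographing event.
(e) Entailed — every conjunct here is already in the original cracking event.
(f) Not entailed — the lamp is what cracked, not the tongs.

(a), (c), (e)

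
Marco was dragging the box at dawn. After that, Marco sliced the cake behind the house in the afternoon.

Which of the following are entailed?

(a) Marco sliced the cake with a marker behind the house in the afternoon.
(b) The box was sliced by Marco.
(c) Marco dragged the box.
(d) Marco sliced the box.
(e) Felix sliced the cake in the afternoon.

(c)

(a) Not entailed — 'with a marker' adds information not in the original event.
(b) Not entailed — Marco sliced the cake, not the box; the box belongs to the dragging event.
(c) Entailed — 'drag' is an activity; 'was dragging' entails that some dragging happened, so 'dragged' holds.
(d) Not entailed — Marco sliced the cake, not the box; the box belongs to the dragging event.
(e) Not entailed — the passage has Marco slicing the cake, not Felix.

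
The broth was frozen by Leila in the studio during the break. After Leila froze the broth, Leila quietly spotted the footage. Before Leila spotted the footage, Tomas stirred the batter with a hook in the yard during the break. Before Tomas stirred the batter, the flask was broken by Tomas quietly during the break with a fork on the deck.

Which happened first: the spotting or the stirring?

the stirring

The connectives place the stirring before the spotting.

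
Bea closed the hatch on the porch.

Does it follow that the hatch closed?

'Bea closed the hatch' is the causative; it entails the inchoative 'the hatch closed'.

yes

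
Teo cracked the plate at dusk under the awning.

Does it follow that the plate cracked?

'Teo cracked the plate' is the causative; it entails the inchoative 'the plate cracked'.

yes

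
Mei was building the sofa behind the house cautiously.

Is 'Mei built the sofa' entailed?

'was building' is progressive; for an accomplishment like 'build the sofa', it doesn't entail completion.

no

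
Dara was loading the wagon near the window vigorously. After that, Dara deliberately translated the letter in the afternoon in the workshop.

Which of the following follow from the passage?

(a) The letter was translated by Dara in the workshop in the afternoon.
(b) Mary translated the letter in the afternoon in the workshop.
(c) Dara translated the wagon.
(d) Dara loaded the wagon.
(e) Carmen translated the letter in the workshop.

(a)

(a) Entailed — dropping 'deliberately' leaves a sub-description the original still satisfies.
(b) Not entailed — the passage has Dara translating the letter, not Mary.
(c) Not entailed — Dara translated the letter, not the wagon; the wagon belongs to the loading event.
(d) Not entailed — 'was loading' is progressive on an accomplishment; it does not entail the completed 'loaded'.
(e) Not entailed — the passage has Dara translating the letter, not Carmen.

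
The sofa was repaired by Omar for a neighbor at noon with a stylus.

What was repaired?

'the sofa' marks the patient of the repairing event.

the sofa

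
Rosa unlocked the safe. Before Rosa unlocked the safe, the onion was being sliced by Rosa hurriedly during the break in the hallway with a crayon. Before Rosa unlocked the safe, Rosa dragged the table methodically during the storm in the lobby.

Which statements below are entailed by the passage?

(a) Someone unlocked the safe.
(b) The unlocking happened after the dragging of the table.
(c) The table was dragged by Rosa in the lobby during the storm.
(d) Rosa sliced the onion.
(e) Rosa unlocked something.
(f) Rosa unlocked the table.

(a) Entailed — generalizing the agent leaves a sub-description the original still satisfies.
(b) Entailed — the narrative places the dragging before the unlocking.
(c) Entailed — this follows by dropping conjuncts from the dragging event's description.
(d) Not entailed — 'was slicing' is progressive on an accomplishment; it does not entail the completed 'sliced'.
(e) Entailed — every conjunct here is already in the original unlocking event.
(f) Not entailed — Rosa unlocked the safe, not the table; the table belongs to the dragging event.

(a), (b), (c), (e)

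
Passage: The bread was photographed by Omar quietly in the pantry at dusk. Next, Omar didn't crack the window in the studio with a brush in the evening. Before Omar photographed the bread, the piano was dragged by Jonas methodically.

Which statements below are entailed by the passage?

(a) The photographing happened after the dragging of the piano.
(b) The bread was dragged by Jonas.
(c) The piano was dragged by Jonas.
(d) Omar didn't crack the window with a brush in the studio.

(a) Entailed — the narrative places the dragging before the photographing.
(b) Not entailed — Jonas dragged the piano, not the bread; the bread belongs to the photographing event.
(c) Entailed — every conjunct here is already in the original dragging event.
(d) Not entailed — dropping 'in the evening' under negation is not valid — the original leaves open that Omar cracked the window some other way.

(a), (c)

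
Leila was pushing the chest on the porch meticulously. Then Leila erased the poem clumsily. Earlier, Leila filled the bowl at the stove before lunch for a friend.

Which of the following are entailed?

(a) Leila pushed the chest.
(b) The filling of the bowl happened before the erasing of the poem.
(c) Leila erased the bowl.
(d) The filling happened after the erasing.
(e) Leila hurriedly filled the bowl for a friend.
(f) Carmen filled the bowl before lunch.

(a), (b)

(a) Entailed — 'push' is an activity; 'was pushing' entails that some pushing happened, so 'pushed' holds.
(b) Entailed — the narrative places the filling before the erasing.
(c) Not entailed — Leila erased the poem, not the bowl; the bowl belongs to the filling event.
(d) Not entailed — the narrative places the filling before the erasing, not after.
(e) Not entailed — 'hurriedly' adds information not in the original event.
(f) Not entailed — the passage has Leila filling the bowl, not Carmen.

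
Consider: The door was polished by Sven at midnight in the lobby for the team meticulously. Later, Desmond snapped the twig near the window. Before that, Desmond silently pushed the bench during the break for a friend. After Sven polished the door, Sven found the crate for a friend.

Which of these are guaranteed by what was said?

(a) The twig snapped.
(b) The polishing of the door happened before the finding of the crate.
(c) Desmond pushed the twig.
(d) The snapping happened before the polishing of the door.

(a), (b)

(a) Entailed — 'Desmond snapped the twig' is causative; it entails the inchoative 'the twig snapped'.
(b) Entailed — the narrative places the polishing before the finding.
(c) Not entailed — Desmond pushed the bench, not the twig; the twig belongs to the snapping event.
(d) Not entailed — the narrative places the polishing before the snapping, not after.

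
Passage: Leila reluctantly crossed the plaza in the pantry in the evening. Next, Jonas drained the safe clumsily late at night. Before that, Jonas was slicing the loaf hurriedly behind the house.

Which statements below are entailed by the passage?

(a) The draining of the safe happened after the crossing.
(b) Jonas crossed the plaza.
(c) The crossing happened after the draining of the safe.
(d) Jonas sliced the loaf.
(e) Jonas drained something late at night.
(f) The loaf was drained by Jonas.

(a) Entailed — the narrative places the crossing before the draining.
(b) Not entailed — the passage has Leila crossing the plaza, not Jonas.
(c) Not entailed — the narrative places the crossing before the draining, not after.
(d) Not entailed — 'was slicing' is progressive on an accomplishment; it does not entail the completed 'sliced'.
(e) Entailed — this follows by dropping conjuncts from the draining event's description.
(f) Not entailed — Jonas drained the safe, not the loaf; the loaf belongs to the slicing event.

(a), (e)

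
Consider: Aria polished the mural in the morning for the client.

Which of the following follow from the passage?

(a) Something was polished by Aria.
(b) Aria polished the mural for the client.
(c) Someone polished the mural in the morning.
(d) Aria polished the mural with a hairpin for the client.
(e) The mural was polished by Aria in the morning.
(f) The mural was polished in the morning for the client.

(a), (b), (c), (e), (f)

(a) Entailed — every conjunct here is already in the original polishing event.
(b) Entailed — the original entails any weakening of itself; this just drops 'in the morning'.
(c) Entailed — this follows by dropping conjuncts from the polishing event's description.
(d) Not entailed — 'with a hairpin' adds information not in the original event.
(e) Entailed — this follows by dropping conjuncts from the polishing event's description.
(f) Entailed — the original entails any weakening of itself; this just generalizes the agent.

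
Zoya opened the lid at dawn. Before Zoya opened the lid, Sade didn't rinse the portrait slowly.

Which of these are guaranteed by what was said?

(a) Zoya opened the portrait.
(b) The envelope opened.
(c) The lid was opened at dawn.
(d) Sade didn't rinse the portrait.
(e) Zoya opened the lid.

(a) Not entailed — Zoya opened the lid, not the portrait; the portrait belongs to the rinsing event.
(b) Not entailed — the lid is what opened, not the envelope.
(c) Entailed — the original entails any weakening of itself; this just generalizes the agent.
(d) Not entailed — dropping 'slowly' under negation is not valid — the original leaves open that Sade rinsed the portrait some other way.
(e) Entailed — every conjunct here is already in the original opening event.

(c), (e)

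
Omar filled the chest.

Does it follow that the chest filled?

yes

'Omar filled the chest' is the causative; it entails the inchoative 'the chest filled'.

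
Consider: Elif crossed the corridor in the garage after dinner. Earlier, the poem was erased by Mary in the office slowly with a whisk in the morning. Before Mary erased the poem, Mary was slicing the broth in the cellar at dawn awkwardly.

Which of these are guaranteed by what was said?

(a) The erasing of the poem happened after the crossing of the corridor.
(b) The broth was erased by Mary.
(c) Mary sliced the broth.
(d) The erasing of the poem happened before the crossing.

(d)

(a) Not entailed — the narrative places the erasing before the crossing, not after.
(b) Not entailed — Mary erased the poem, not the broth; the broth belongs to the slicing event.
(c) Not entailed — 'was slicing' is progressive on an accomplishment; it does not entail the completed 'sliced'.
(d) Entailed — the narrative places the erasing before the crossing.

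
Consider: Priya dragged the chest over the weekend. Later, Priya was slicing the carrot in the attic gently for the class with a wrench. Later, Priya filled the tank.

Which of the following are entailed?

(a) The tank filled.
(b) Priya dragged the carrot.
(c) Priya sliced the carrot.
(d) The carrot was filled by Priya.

(a)

(a) Entailed — 'Priya filled the tank' is causative; it entails the inchoative 'the tank filled'.
(b) Not entailed — Priya dragged the chest, not the carrot; the carrot belongs to the slicing event.
(c) Not entailed — 'was slicing' is progressive on an accomplishment; it does not entail the completed 'sliced'.
(d) Not entailed — Priya filled the tank, not the carrot; the carrot belongs to the slicing event.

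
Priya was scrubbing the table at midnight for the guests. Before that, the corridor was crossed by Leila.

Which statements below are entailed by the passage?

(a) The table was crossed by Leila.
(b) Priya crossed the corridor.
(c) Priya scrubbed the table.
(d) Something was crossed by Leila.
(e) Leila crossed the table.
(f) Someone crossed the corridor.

(c), (d), (f)

(a) Not entailed — Leila crossed the corridor, not the table; the table belongs to the scrubbing event.
(b) Not entailed — the passage has Leila crossing the corridor, not Priya.
(c) Entailed — 'scrub' is an activity; 'was scrubbing' entails that some scrubbing happened, so 'scrubbed' holds.
(d) Entailed — every conjunct here is already in the original crossing event.
(e) Not entailed — Leila crossed the corridor, not the table; the table belongs to the scrubbing event.
(f) Entailed — every conjunct here is already in the original crossing event.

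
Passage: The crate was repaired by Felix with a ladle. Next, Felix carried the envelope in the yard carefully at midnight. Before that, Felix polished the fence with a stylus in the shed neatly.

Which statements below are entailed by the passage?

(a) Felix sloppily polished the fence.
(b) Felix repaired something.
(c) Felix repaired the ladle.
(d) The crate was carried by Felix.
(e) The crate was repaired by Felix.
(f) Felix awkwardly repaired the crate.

(a) Not entailed — 'sloppily' adds a manner not in (and inconsistent with) the original.
(b) Entailed — the original entails any weakening of itself; this just drops 'with a ladle' and generalizes the patient.
(c) Not entailed — the ladle is the instrument, not what was repaired.
(d) Not entailed — Felix carried the envelope, not the crate; the crate belongs to the repairing event.
(e) Entailed — the original entails any weakening of itself; this just drops 'with a ladle'.
(f) Not entailed — 'awkwardly' adds information not in the original event.

(b), (e)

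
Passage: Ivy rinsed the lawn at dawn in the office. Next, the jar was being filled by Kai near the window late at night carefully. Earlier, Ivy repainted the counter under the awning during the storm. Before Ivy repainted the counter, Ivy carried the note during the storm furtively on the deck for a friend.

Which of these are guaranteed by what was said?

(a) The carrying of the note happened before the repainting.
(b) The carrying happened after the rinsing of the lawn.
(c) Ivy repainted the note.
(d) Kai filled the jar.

(a) Entailed — the narrative places the carrying before the repainting.
(b) Not entailed — the narrative doesn't order the rinsing relative to the carrying.
(c) Not entailed — Ivy repainted the counter, not the note; the note belongs to the carrying event.
(d) Not entailed — 'was filling' is progressive on an accomplishment; it does not entail the completed 'filled'.

(a)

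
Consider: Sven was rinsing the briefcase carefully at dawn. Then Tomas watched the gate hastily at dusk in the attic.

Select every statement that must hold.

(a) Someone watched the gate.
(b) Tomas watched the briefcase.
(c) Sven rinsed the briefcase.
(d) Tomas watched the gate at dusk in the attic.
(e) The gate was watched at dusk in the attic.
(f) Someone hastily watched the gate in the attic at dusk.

(a) Entailed — dropping 'in the attic', 'at dusk', 'hastily' and generalizing the agent leaves a sub-description the original still satisfies.
(b) Not entailed — Tomas watched the gate, not the briefcase; the briefcase belongs to the rinsing event.
(c) Entailed — 'rinse' is an activity; 'was rinsing' entails that some rinsing happened, so 'rinsed' holds.
(d) Entailed — the original entails any weakening of itself; this just drops 'hastily'.
(e) Entailed — the original entails any weakening of itself; this just drops 'hastily' and generalizes the agent.
(f) Entailed — generalizing the agent leaves a sub-description the original still satisfies.

(a), (c), (d), (e), (f)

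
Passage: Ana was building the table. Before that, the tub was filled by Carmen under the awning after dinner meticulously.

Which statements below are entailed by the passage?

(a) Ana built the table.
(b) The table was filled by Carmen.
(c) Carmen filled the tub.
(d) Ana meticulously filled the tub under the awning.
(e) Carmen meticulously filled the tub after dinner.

(c), (e)

(a) Not entailed — 'was building' is progressive on an accomplishment; it does not entail the completed 'built'.
(b) Not entailed — Carmen filled the tub, not the table; the table belongs to the building event.
(c) Entailed — the original entails any weakening of itself; this just drops 'after dinner', 'meticulously', 'under the awning'.
(d) Not entailed — the passage has Carmen filling the tub, not Ana.
(e) Entailed — every conjunct here is already in the original filling event.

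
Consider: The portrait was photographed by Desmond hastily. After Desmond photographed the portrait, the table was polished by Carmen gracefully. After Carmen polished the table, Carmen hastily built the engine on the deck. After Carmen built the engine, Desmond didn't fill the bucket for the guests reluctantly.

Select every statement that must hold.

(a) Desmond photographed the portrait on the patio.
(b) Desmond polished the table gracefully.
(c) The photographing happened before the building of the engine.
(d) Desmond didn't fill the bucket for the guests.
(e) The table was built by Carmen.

(a) Not entailed — 'on the patio' adds information not in the original event.
(b) Not entailed — the passage has Carmen polishing the table, not Desmond.
(c) Entailed — the narrative places the photographing before the building.
(d) Not entailed — dropping 'reluctantly' under negation is not valid — the original leaves open that Desmond filled the bucket some other way.
(e) Not entailed — Carmen built the engine, not the table; the table belongs to the polishing event.

(c)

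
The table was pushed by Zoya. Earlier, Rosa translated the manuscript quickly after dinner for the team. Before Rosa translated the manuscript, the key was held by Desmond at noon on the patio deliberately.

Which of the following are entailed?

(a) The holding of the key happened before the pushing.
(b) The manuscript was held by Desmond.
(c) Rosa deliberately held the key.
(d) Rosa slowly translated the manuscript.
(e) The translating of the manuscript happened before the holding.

(a) Entailed — the narrative places the holding before the pushing.
(b) Not entailed — Desmond held the key, not the manuscript; the manuscript belongs to the translating event.
(c) Not entailed — the passage has Desmond holding the key, not Rosa.
(d) Not entailed — 'slowly' adds a manner not in (and inconsistent with) the original.
(e) Not entailed — the narrative places the holding before the translating, not after.

(a)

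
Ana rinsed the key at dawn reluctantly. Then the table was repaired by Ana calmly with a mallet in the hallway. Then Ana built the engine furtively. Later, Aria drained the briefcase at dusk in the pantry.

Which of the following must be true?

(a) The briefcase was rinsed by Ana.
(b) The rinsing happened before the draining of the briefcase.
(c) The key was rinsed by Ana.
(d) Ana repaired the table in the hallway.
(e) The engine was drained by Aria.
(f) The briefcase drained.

(b), (c), (d), (f)

(a) Not entailed — Ana rinsed the key, not the briefcase; the briefcase belongs to the draining event.
(b) Entailed — the narrative places the rinsing before the draining.
(c) Entailed — this follows by dropping conjuncts from the rinsing event's description.
(d) Entailed — every conjunct here is already in the original repairing event.
(e) Not entailed — Aria drained the briefcase, not the engine; the engine belongs to the building event.
(f) Entailed — 'Aria drained the briefcase' is causative; it entails the inchoative 'the briefcase drained'.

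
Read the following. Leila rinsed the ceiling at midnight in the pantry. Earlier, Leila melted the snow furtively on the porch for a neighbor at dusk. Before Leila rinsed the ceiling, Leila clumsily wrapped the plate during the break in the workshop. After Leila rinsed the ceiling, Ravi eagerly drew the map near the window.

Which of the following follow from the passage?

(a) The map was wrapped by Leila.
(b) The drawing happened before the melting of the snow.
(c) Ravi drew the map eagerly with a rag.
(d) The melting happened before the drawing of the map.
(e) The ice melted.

(a) Not entailed — Leila wrapped the plate, not the map; the map belongs to the drawing event.
(b) Not entailed — the narrative places the melting before the drawing, not after.
(c) Not entailed — 'with a rag' adds information not in the original event.
(d) Entailed — the narrative places the melting before the drawing.
(e) Not entailed — the snow is what melted, not the ice.

(d)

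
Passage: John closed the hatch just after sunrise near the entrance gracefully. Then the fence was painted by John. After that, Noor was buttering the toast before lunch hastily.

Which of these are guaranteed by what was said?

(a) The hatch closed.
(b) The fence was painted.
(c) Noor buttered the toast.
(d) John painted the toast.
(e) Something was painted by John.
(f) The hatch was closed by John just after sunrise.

(a), (b), (e), (f)

(a) Entailed — 'John closed the hatch' is causative; it entails the inchoative 'the hatch closed'.
(b) Entailed — generalizing the agent leaves a sub-description the original still satisfies.
(c) Not entailed — 'was buttering' is progressive on an accomplishment; it does not entail the completed 'buttered'.
(d) Not entailed — John painted the fence, not the toast; the toast belongs to the buttering event.
(e) Entailed — this follows by dropping conjuncts from the painting event's description.
(f) Entailed — the original entails any weakening of itself; this just drops 'near the entrance', 'gracefully'.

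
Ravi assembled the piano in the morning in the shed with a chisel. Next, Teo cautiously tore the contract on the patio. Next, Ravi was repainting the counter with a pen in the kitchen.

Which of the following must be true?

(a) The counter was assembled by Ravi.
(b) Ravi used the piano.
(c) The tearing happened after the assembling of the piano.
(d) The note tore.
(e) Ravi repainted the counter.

(c)

(a) Not entailed — Ravi assembled the piano, not the counter; the counter belongs to the repainting event.
(b) Not entailed — the piano is the patient, not an instrument — Ravi used a chisel.
(c) Entailed — the narrative places the assembling before the tearing.
(d) Not entailed — the contract is what tore, not the note.
(e) Not entailed — 'was repainting' is progressive on an accomplishment; it does not entail the completed 'repainted'.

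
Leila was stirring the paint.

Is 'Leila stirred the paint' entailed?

'stir' is atelic; if Leila was stirring the paint, then Leila stirred the paint (for some time).

yes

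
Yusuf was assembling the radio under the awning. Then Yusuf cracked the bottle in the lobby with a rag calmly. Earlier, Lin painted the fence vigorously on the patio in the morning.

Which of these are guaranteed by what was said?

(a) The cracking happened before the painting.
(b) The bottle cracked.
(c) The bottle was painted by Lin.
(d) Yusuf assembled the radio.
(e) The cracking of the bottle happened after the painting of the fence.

(a) Not entailed — the narrative places the painting before the cracking, not after.
(b) Entailed — 'Yusuf cracked the bottle' is causative; it entails the inchoative 'the bottle cracked'.
(c) Not entailed — Lin painted the fence, not the bottle; the bottle belongs to the cracking event.
(d) Not entailed — 'was assembling' is progressive on an accomplishment; it does not entail the completed 'assembled'.
(e) Entailed — the narrative places the painting before the cracking.

(b), (e)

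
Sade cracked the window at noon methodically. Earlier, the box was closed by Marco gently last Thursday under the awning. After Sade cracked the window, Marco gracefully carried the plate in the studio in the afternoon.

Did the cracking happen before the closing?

The narrative orders the closing before the cracking.

no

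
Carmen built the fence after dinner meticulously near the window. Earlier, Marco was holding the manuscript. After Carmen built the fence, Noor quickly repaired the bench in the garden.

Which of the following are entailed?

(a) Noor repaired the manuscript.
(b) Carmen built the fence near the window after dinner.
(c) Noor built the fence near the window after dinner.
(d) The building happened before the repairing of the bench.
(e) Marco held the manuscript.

(b), (d), (e)

(a) Not entailed — Noor repaired the bench, not the manuscript; the manuscript belongs to the holding event.
(b) Entailed — this follows by dropping conjuncts from the building event's description.
(c) Not entailed — the passage has Carmen building the fence, not Noor.
(d) Entailed — the narrative places the building before the repairing.
(e) Entailed — 'hold' is an activity; 'was holding' entails that some holding happened, so 'held' holds.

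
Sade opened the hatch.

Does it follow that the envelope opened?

Nothing is said about any envelope; only the hatch is affected.

no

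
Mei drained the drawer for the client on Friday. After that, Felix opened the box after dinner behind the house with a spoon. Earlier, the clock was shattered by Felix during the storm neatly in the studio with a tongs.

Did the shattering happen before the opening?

The narrative orders the shattering before the opening.

yes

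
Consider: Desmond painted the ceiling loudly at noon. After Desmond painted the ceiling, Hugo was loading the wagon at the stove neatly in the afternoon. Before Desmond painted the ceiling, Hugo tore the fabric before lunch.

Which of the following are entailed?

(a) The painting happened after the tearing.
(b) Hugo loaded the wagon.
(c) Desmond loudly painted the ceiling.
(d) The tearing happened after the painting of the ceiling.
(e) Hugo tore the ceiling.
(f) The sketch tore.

(a), (c)

(a) Entailed — the narrative places the tearing before the painting.
(b) Not entailed — 'was loading' is progressive on an accomplishment; it does not entail the completed 'loaded'.
(c) Entailed — every conjunct here is already in the original painting event.
(d) Not entailed — the narrative places the tearing before the painting, not after.
(e) Not entailed — Hugo tore the fabric, not the ceiling; the ceiling belongs to the painting event.
(f) Not entailed — the fabric is what tore, not the sketch.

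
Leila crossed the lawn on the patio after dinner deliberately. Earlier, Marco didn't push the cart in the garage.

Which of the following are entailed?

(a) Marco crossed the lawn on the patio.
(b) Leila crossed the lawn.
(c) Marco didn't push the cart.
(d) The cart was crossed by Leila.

(a) Not entailed — the passage has Leila crossing the lawn, not Marco.
(b) Entailed — dropping 'deliberately', 'on the patio', 'after dinner' leaves a sub-description the original still satisfies.
(c) Not entailed — dropping 'in the garage' under negation is not valid — the original leaves open that Marco pushed the cart some other way.
(d) Not entailed — Leila crossed the lawn, not the cart; the cart belongs to the pushing event.

(b)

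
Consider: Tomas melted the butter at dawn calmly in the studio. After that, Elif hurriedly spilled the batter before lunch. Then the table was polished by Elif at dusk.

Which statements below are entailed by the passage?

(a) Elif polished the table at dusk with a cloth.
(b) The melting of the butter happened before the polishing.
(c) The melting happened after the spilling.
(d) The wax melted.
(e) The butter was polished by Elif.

(b)

(a) Not entailed — 'with a cloth' adds information not in the original event.
(b) Entailed — the narrative places the melting before the polishing.
(c) Not entailed — the narrative places the melting before the spilling, not after.
(d) Not entailed — the butter is what melted, not the wax.
(e) Not entailed — Elif polished the table, not the butter; the butter belongs to the melting event.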